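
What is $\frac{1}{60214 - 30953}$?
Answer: $\frac{1}{29261} \approx 3.4175 \cdot 10^{-5}$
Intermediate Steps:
$\frac{1}{60214 - 30953} = \frac{1}{29261}$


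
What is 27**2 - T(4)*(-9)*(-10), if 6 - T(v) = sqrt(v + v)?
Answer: 189 + 180*sqrt(2) ≈ 443.56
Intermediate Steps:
T(v) = 6 - sqrt(2)*sqrt(v) (T(v) = 6 - sqrt(v + v) = 6 - sqrt(2*v) = 6 - sqrt(2)*sqrt(v))
27**2 - T(4)*(-9)*(-10) = 27**2 - (6 - sqrt(2)*sqrt(4))*(-9)*(-10) = 729 - (6 - 1*sqrt(2)*2)*(-9)*(-10) = 729 - (6 - 2*sqrt(2))*(-9)*(-10) = 729 - (-54 + 18*sqrt(2))*(-10) = 729 - (540 - 180*sqrt(2)) = 729 + (-540 + 180*sqrt(2)) = 189 + 180*sqrt(2)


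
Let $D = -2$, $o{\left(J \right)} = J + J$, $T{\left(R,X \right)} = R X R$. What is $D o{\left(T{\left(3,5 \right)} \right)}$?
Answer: $-180$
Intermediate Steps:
$T{\left(R,X \right)} = X R^{2}$
$o{\left(J \right)} = 2 J$
$D o{\left(T{\left(3,5 \right)} \right)} = - 2 \cdot 2 \cdot 5 \cdot 3^{2} = - 2 \cdot 2 \cdot 5 \cdot 9 = - 2 \cdot 2 \cdot 45 = \left(-2\right) 90 = -180$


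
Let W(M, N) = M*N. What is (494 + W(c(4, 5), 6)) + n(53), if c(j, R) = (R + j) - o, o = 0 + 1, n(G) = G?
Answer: 595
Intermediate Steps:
o = 1
c(j, R) = -1 + R + j (c(j, R) = (R + j) - 1*1 = (R + j) - 1 = -1 + R + j)
(494 + W(c(4, 5), 6)) + n(53) = (494 + (-1 + 5 + 4)*6) + 53 = (494 + 8*6) + 53 = (494 + 48) + 53 = 542 + 53 = 595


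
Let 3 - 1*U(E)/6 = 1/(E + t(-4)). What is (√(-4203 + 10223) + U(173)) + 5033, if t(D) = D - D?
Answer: 873817/173 + 2*√1505 ≈ 5128.6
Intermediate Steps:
t(D) = 0
U(E) = 18 - 6/E (U(E) = 18 - 6/(E + 0) = 18 - 6/E)
(√(-4203 + 10223) + U(173)) + 5033 = (√(-4203 + 10223) + (18 - 6/173)) + 5033 = (√6020 + (18 - 6*1/173)) + 5033 = (2*√1505 + (18 - 6/173)) + 5033 = (2*√1505 + 3108/173) + 5033 = (3108/173 + 2*√1505) + 5033 = 873817/173 + 2*√1505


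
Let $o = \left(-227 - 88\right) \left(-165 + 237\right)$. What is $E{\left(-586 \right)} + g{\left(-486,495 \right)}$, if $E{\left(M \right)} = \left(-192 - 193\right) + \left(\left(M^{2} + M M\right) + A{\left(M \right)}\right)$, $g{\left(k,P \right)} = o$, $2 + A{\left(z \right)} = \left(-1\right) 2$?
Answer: $663723$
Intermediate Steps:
$A{\left(z \right)} = -4$ ($A{\left(z \right)} = -2 - 2 = -4$)
$o = -22680$ ($o = \left(-315\right) 72 = -22680$)
$g{\left(k,P \right)} = -22680$
$E{\left(M \right)} = -389 + 2 M^{2}$ ($E{\left(M \right)} = \left(-192 - 193\right) - \left(4 - M^{2} - M M\right) = -385 + \left(\left(M^{2} + M^{2}\right) - 4\right) = -385 + \left(2 M^{2} - 4\right) = -385 + \left(-4 + 2 M^{2}\right) = -389 + 2 M^{2}$)
$E{\left(-586 \right)} + g{\left(-486,495 \right)} = \left(-389 + 2 \left(-586\right)^{2}\right) - 22680 = \left(-389 + 2 \cdot 343396\right) - 22680 = \left(-389 + 686792\right) - 22680 = 686403 - 22680 = 663723$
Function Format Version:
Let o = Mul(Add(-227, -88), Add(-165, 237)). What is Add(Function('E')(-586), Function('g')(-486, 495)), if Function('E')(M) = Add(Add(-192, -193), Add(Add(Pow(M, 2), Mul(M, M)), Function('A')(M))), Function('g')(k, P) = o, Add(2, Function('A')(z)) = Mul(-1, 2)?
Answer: 663723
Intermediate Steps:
Function('A')(z) = -4 (Function('A')(z) = Add(-2, Mul(-1, 2)) = Add(-2, -2) = -4)
o = -22680 (o = Mul(-315, 72) = -22680)
Function('g')(k, P) = -22680
Function('E')(M) = Add(-389, Mul(2, Pow(M, 2))) (Function('E')(M) = Add(Add(-192, -193), Add(Add(Pow(M, 2), Mul(M, M)), -4)) = Add(-385, Add(Add(Pow(M, 2), Pow(M, 2)), -4)) = Add(-385, Add(Mul(2, Pow(M, 2)), -4)) = Add(-385, Add(-4, Mul(2, Pow(M, 2)))) = Add(-389, Mul(2, Pow(M, 2))))
Add(Function('E')(-586), Function('g')(-486, 495)) = Add(Add(-389, Mul(2, Pow(-586, 2))), -22680) = Add(Add(-389, Mul(2, 343396)), -22680) = Add(Add(-389, 686792), -22680) = Add(686403, -22680) = 663723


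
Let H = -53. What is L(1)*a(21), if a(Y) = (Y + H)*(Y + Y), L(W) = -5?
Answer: 6720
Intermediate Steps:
a(Y) = 2*Y*(-53 + Y) (a(Y) = (Y - 53)*(Y + Y) = (-53 + Y)*(2*Y) = 2*Y*(-53 + Y))
L(1)*a(21) = -10*21*(-53 + 21) = -10*21*(-32) = -5*(-1344) = 6720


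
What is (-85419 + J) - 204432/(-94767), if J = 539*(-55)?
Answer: -3634688552/31589 ≈ -1.1506e+5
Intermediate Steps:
J = -29645
(-85419 + J) - 204432/(-94767) = (-85419 - 29645) - 204432/(-94767) = -115064 - 204432*(-1/94767) = -115064 + 68144/31589 = -3634688552/31589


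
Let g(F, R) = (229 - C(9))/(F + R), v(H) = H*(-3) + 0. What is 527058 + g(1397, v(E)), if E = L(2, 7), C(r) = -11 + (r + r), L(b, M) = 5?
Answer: 364197189/691 ≈ 5.2706e+5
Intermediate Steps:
C(r) = -11 + 2*r
E = 5
v(H) = -3*H (v(H) = -3*H + 0 = -3*H)
g(F, R) = 222/(F + R) (g(F, R) = (229 - (-11 + 2*9))/(F + R) = (229 - (-11 + 18))/(F + R) = (229 - 1*7)/(F + R) = (229 - 7)/(F + R) = 222/(F + R))
527058 + g(1397, v(E)) = 527058 + 222/(1397 - 3*5) = 527058 + 222/(1397 - 15) = 527058 + 222/1382 = 527058 + 222*(1/1382) = 527058 + 111/691 = 364197189/691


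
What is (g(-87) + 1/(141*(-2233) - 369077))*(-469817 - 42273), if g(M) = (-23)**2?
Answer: -18527363403521/68393 ≈ -2.7090e+8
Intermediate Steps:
g(M) = 529
(g(-87) + 1/(141*(-2233) - 369077))*(-469817 - 42273) = (529 + 1/(141*(-2233) - 369077))*(-469817 - 42273) = (529 + 1/(-314853 - 369077))*(-512090) = (529 + 1/(-683930))*(-512090) = (529 - 1/683930)*(-512090) = (361798969/683930)*(-512090) = -18527363403521/68393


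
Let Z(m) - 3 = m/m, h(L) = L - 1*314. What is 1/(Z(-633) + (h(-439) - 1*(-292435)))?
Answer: 1/291686 ≈ 3.4283e-6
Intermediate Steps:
h(L) = -314 + L (h(L) = L - 314 = -314 + L)
Z(m) = 4 (Z(m) = 3 + m/m = 3 + 1 = 4)
1/(Z(-633) + (h(-439) - 1*(-292435))) = 1/(4 + ((-314 - 439) - 1*(-292435))) = 1/(4 + (-753 + 292435)) = 1/(4 + 291682) = 1/291686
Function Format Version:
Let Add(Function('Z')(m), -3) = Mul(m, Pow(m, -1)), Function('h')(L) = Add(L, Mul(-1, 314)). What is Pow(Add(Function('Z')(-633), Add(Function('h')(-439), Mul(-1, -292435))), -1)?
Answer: Rational(1, 291686) ≈ 3.4283e-6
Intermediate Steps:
Function('h')(L) = Add(-314, L) (Function('h')(L) = Add(L, -314) = Add(-314, L))
Function('Z')(m) = 4 (Function('Z')(m) = Add(3, Mul(m, Pow(m, -1))) = Add(3, 1) = 4)
Pow(Add(Function('Z')(-633), Add(Function('h')(-439), Mul(-1, -292435))), -1) = Pow(Add(4, Add(Add(-314, -439), Mul(-1, -292435))), -1) = Pow(Add(4, Add(-753, 292435)), -1) = Pow(Add(4, 291682), -1) = Pow(291686, -1) = Rational(1, 291686)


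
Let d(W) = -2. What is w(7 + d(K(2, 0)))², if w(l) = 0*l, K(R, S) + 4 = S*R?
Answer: 0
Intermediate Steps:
K(R, S) = -4 + R*S (K(R, S) = -4 + S*R = -4 + R*S)
w(l) = 0
w(7 + d(K(2, 0)))² = 0² = 0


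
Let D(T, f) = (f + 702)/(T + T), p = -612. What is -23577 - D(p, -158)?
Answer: -212189/9 ≈ -23577.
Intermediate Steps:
D(T, f) = (702 + f)/(2*T) (D(T, f) = (702 + f)/((2*T)) = (702 + f)*(1/(2*T)) = (702 + f)/(2*T))
-23577 - D(p, -158) = -23577 - (702 - 158)/(2*(-612)) = -23577 - (-1)*544/(2*612) = -23577 - 1*(-4/9) = -23577 + 4/9 = -212189/9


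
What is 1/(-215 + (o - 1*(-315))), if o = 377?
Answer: 1/477 ≈ 0.0020964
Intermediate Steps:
1/(-215 + (o - 1*(-315))) = 1/(-215 + (377 - 1*(-315))) = 1/(-215 + (377 + 315)) = 1/(-215 + 692) = 1/477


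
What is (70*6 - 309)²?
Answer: 12321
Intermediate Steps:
(70*6 - 309)² = (420 - 309)² = 111² = 12321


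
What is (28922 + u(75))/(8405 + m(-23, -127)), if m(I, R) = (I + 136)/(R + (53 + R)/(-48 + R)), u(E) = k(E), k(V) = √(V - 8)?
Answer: 320325611/93079690 + 22151*√67/186159380 ≈ 3.4424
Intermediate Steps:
k(V) = √(-8 + V)
u(E) = √(-8 + E)
m(I, R) = (136 + I)/(R + (53 + R)/(-48 + R))
(28922 + u(75))/(8405 + m(-23, -127)) = (28922 + √(-8 + 75))/(8405 + (-6528 - 48*(-23) + 136*(-127) - 23*(-127))/(53 + (-127)² - 47*(-127))) = (28922 + √67)/(8405 + (-6528 + 1104 - 17272 + 2921)/(53 + 16129 + 5969)) = (28922 + √67)/(8405 - 19775/22151) = (28922 + √67)/(186159380/22151) = (28922 + √67)*(22151/186159380) = 320325611/93079690 + 22151*√67/186159380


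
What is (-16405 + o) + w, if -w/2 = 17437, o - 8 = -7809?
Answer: -59080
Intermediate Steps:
o = -7801 (o = 8 - 7809 = -7801)
w = -34874 (w = -2*17437 = -34874)
(-16405 + o) + w = (-16405 - 7801) - 34874 = -24206 - 34874 = -59080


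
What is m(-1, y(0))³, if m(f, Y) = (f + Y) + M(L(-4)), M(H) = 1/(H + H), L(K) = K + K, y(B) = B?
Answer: -4913/4096 ≈ -1.1995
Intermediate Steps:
L(K) = 2*K
M(H) = 1/(2*H)
m(f, Y) = -1/16 + Y + f (m(f, Y) = (f + Y) + 1/(2*((2*(-4)))) = (Y + f) + (½)/(-8) = (Y + f) + (½)*(-⅛) = (Y + f) - 1/16 = -1/16 + Y + f)
m(-1, y(0))³ = (-1/16 + 0 - 1)³ = (-17/16)³ = -4913/4096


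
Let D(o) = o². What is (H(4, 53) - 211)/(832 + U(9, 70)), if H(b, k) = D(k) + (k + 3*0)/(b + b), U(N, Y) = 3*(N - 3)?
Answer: 20837/6800 ≈ 3.0643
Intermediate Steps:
U(N, Y) = -9 + 3*N (U(N, Y) = 3*(-3 + N) = -9 + 3*N)
H(b, k) = k² + k/(2*b) (H(b, k) = k² + (k + 3*0)/(b + b) = k² + (k + 0)/((2*b)) = k² + k*(1/(2*b)) = k² + k/(2*b))
(H(4, 53) - 211)/(832 + U(9, 70)) = ((53² + (½)*53/4) - 211)/(832 + (-9 + 3*9)) = ((2809 + (½)*53*(¼)) - 211)/(832 + (-9 + 27)) = ((2809 + 53/8) - 211)/(832 + 18) = (22525/8 - 211)/850 = (20837/8)*(1/850) = 20837/6800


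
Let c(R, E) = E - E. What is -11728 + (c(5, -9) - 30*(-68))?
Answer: -9688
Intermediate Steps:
c(R, E) = 0
-11728 + (c(5, -9) - 30*(-68)) = -11728 + (0 - 30*(-68)) = -11728 + (0 + 2040) = -11728 + 2040 = -9688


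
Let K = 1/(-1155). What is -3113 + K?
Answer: -3595516/1155 ≈ -3113.0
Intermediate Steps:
K = -1/1155 ≈ -0.00086580
-3113 + K = -3113 - 1/1155 = -3595516/1155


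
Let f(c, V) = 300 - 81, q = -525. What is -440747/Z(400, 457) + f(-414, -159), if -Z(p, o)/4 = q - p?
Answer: 369553/3700 ≈ 99.879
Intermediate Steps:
Z(p, o) = 2100 + 4*p (Z(p, o) = -4*(-525 - p) = 2100 + 4*p)
f(c, V) = 219
-440747/Z(400, 457) + f(-414, -159) = -440747/(2100 + 4*400) + 219 = -440747/(2100 + 1600) + 219 = -440747/3700 + 219 = 369553/3700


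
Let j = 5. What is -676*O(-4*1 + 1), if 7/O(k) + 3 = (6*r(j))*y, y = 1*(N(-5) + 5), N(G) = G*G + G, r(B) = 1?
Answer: -676/21 ≈ -32.190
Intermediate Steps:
N(G) = G + G² (N(G) = G² + G = G + G²)
y = 25 (y = 1*(-5*(1 - 5) + 5) = 1*(-5*(-4) + 5) = 1*(20 + 5) = 1*25 = 25)
O(k) = 1/21 (O(k) = 7/(-3 + (6*1)*25) = 7/(-3 + 6*25) = 7/(-3 + 150) = 7/147 = 7*(1/147) = 1/21)
-676*O(-4*1 + 1) = -676*1/21 = -676/21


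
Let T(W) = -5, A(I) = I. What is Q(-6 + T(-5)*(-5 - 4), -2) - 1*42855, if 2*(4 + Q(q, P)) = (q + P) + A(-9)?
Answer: -42845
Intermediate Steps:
Q(q, P) = -17/2 + P/2 + q/2 (Q(q, P) = -4 + ((q + P) - 9)/2 = -4 + ((P + q) - 9)/2 = -4 + (-9 + P + q)/2 = -4 + (-9/2 + P/2 + q/2) = -17/2 + P/2 + q/2)
Q(-6 + T(-5)*(-5 - 4), -2) - 1*42855 = (-17/2 + (1/2)*(-2) + (-6 - 5*(-5 - 4))/2) - 1*42855 = (-17/2 - 1 + (-6 - 5*(-9))/2) - 42855 = (-17/2 - 1 + (-6 + 45)/2) - 42855 = (-17/2 - 1 + (1/2)*39) - 42855 = (-17/2 - 1 + 39/2) - 42855 = 10 - 42855 = -42845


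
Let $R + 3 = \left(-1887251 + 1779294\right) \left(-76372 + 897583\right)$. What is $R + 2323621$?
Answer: $-88653152309$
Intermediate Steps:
$R = -88655475930$ ($R = -3 + \left(-1887251 + 1779294\right) \left(-76372 + 897583\right) = -3 - 88655475927 = -88655475930$)
$R + 2323621 = -88655475930 + 2323621 = -88653152309$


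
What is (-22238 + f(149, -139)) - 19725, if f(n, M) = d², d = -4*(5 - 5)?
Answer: -41963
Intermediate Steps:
d = 0 (d = -4*0 = 0)
f(n, M) = 0 (f(n, M) = 0² = 0)
(-22238 + f(149, -139)) - 19725 = (-22238 + 0) - 19725 = -22238 - 19725 = -41963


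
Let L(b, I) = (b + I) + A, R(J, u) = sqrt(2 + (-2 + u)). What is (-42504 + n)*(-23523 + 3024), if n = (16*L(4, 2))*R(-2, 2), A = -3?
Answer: 871289496 - 983952*sqrt(2) ≈ 8.6990e+8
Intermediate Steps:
R(J, u) = sqrt(u)
L(b, I) = -3 + I + b (L(b, I) = (b + I) - 3 = (I + b) - 3 = -3 + I + b)
n = 48*sqrt(2) (n = (16*(-3 + 2 + 4))*sqrt(2) = (16*3)*sqrt(2) = 48*sqrt(2) ≈ 67.882)
(-42504 + n)*(-23523 + 3024) = (-42504 + 48*sqrt(2))*(-23523 + 3024) = (-42504 + 48*sqrt(2))*(-20499) = 871289496 - 983952*sqrt(2)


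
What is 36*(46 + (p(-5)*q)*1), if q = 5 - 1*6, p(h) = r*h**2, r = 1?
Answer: 756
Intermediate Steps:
p(h) = h**2 (p(h) = 1*h**2 = h**2)
q = -1 (q = 5 - 6 = -1)
36*(46 + (p(-5)*q)*1) = 36*(46 + ((-5)**2*(-1))*1) = 36*(46 + (25*(-1))*1) = 36*(46 - 25*1) = 36*(46 - 25) = 36*21 = 756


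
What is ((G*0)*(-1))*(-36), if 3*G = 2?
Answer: 0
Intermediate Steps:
G = ⅔ (G = (⅓)*2 = ⅔ ≈ 0.66667)
((G*0)*(-1))*(-36) = (((⅔)*0)*(-1))*(-36) = (0*(-1))*(-36) = 0*(-36) = 0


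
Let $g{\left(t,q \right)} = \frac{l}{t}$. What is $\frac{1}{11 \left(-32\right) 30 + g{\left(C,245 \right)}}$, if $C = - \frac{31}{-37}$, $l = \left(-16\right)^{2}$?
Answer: $- \frac{31}{317888} \approx -9.7519 \cdot 10^{-5}$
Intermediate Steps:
$l = 256$
$C = \frac{31}{37}$ ($C = \left(-31\right) \left(- \frac{1}{37}\right) = \frac{31}{37} \approx 0.83784$)
$g{\left(t,q \right)} = \frac{256}{t}$
$\frac{1}{11 \left(-32\right) 30 + g{\left(C,245 \right)}} = \frac{1}{11 \left(-32\right) 30 + \frac{256}{\frac{31}{37}}} = \frac{1}{\left(-352\right) 30 + 256 \cdot \frac{37}{31}} = \frac{1}{-10560 + \frac{9472}{31}} = \frac{1}{- \frac{317888}{31}} = - \frac{31}{317888}$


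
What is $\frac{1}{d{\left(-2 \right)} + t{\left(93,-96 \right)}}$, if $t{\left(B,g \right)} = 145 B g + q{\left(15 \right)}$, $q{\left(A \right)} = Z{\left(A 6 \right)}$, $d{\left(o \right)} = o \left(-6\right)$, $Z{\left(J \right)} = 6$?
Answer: $- \frac{1}{1294542} \approx -7.7247 \cdot 10^{-7}$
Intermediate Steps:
$d{\left(o \right)} = - 6 o$
$q{\left(A \right)} = 6$
$t{\left(B,g \right)} = 6 + 145 B g$ ($t{\left(B,g \right)} = 145 B g + 6 = 6 + 145 B g$)
$\frac{1}{d{\left(-2 \right)} + t{\left(93,-96 \right)}} = \frac{1}{\left(-6\right) \left(-2\right) + \left(6 + 145 \cdot 93 \left(-96\right)\right)} = \frac{1}{12 + \left(6 - 1294560\right)} = \frac{1}{12 - 1294554} = \frac{1}{-1294542} = - \frac{1}{1294542}$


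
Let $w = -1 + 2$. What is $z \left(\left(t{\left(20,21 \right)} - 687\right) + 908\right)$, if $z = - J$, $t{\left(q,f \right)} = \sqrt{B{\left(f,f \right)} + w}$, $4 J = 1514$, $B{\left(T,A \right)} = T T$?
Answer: $- \frac{167297}{2} - \frac{757 \sqrt{442}}{2} \approx -91606.0$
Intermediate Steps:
$B{\left(T,A \right)} = T^{2}$
$J = \frac{757}{2}$ ($J = \frac{1}{4} \cdot 1514 = \frac{757}{2} \approx 378.5$)
$w = 1$
$t{\left(q,f \right)} = \sqrt{1 + f^{2}}$ ($t{\left(q,f \right)} = \sqrt{f^{2} + 1} = \sqrt{1 + f^{2}}$)
$z = - \frac{757}{2}$ ($z = \left(-1\right) \frac{757}{2} = - \frac{757}{2} \approx -378.5$)
$z \left(\left(t{\left(20,21 \right)} - 687\right) + 908\right) = - \frac{757 \left(\left(\sqrt{1 + 21^{2}} - 687\right) + 908\right)}{2} = - \frac{757 \left(\left(\sqrt{1 + 441} - 687\right) + 908\right)}{2} = - \frac{757 \left(\left(\sqrt{442} - 687\right) + 908\right)}{2} = - \frac{757 \left(\left(-687 + \sqrt{442}\right) + 908\right)}{2} = - \frac{757 \left(221 + \sqrt{442}\right)}{2} = - \frac{167297}{2} - \frac{757 \sqrt{442}}{2}$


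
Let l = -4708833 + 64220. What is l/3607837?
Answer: -4644613/3607837 ≈ -1.2874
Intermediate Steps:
l = -4644613
l/3607837 = -4644613/3607837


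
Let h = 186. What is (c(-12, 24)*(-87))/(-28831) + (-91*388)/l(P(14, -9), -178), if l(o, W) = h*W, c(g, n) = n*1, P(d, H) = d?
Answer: 271773613/238634187 ≈ 1.1389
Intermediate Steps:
c(g, n) = n
l(o, W) = 186*W
(c(-12, 24)*(-87))/(-28831) + (-91*388)/l(P(14, -9), -178) = (24*(-87))/(-28831) + (-91*388)/((186*(-178))) = -2088*(-1/28831) - 35308/(-33108) = 2088/28831 - 35308*(-1/33108) = 2088/28831 + 8827/8277 = 271773613/238634187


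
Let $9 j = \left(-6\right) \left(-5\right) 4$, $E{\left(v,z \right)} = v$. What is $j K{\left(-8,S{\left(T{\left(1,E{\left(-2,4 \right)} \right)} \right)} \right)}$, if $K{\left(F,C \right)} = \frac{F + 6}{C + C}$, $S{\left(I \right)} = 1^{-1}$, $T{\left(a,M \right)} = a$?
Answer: $- \frac{40}{3} \approx -13.333$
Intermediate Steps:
$S{\left(I \right)} = 1$
$j = \frac{40}{3}$ ($j = \frac{\left(-6\right) \left(-5\right) 4}{9} = \frac{30 \cdot 4}{9} = \frac{1}{9} \cdot 120 = \frac{40}{3} \approx 13.333$)
$K{\left(F,C \right)} = \frac{6 + F}{2 C}$
$j K{\left(-8,S{\left(T{\left(1,E{\left(-2,4 \right)} \right)} \right)} \right)} = \frac{40 \frac{6 - 8}{2 \cdot 1}}{3} = \frac{40 \cdot \frac{1}{2} \cdot 1 \left(-2\right)}{3} = \frac{40}{3} \left(-1\right) = - \frac{40}{3}$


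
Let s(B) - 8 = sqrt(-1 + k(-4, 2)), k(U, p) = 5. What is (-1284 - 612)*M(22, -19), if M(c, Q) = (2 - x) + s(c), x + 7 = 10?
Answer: -17064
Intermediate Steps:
x = 3 (x = -7 + 10 = 3)
s(B) = 10 (s(B) = 8 + sqrt(-1 + 5) = 8 + sqrt(4) = 8 + 2 = 10)
M(c, Q) = 9 (M(c, Q) = (2 - 1*3) + 10 = (2 - 3) + 10 = -1 + 10 = 9)
(-1284 - 612)*M(22, -19) = (-1284 - 612)*9 = -1896*9 = -17064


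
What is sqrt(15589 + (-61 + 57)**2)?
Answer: sqrt(15605) ≈ 124.92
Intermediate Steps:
sqrt(15589 + (-61 + 57)**2) = sqrt(15589 + (-4)**2) = sqrt(15589 + 16) = sqrt(15605)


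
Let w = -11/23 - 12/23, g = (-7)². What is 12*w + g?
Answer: 37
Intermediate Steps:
g = 49
w = -1 (w = -11*1/23 - 12*1/23 = -11/23 - 12/23 = -1)
12*w + g = 12*(-1) + 49 = -12 + 49 = 37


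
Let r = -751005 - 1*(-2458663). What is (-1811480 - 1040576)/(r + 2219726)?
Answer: -356507/490923 ≈ -0.72620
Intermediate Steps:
r = 1707658 (r = -751005 + 2458663 = 1707658)
(-1811480 - 1040576)/(r + 2219726) = (-1811480 - 1040576)/(1707658 + 2219726) = -2852056/3927384 = -2852056*1/3927384 = -356507/490923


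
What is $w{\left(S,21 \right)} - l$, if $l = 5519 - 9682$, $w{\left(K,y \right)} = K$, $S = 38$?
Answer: $4201$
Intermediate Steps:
$l = -4163$
$w{\left(S,21 \right)} - l = 38 - -4163 = 38 + 4163 = 4201$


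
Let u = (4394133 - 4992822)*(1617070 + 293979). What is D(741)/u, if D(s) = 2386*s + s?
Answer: -6479/4190930457 ≈ -1.5460e-6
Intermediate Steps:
u = -1144124014761 (u = -598689*1911049 = -1144124014761)
D(s) = 2387*s
D(741)/u = (2387*741)/(-1144124014761) = 1768767*(-1/1144124014761) = -6479/4190930457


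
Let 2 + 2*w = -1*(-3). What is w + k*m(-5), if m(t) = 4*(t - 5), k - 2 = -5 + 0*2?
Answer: 241/2 ≈ 120.50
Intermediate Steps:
k = -3 (k = 2 + (-5 + 0*2) = 2 + (-5 + 0) = 2 - 5 = -3)
m(t) = -20 + 4*t (m(t) = 4*(-5 + t) = -20 + 4*t)
w = ½ (w = -1 + (-1*(-3))/2 = -1 + (½)*3 = -1 + 3/2 = ½ ≈ 0.50000)
w + k*m(-5) = ½ - 3*(-20 + 4*(-5)) = ½ - 3*(-20 - 20) = ½ - 3*(-40) = ½ + 120 = 241/2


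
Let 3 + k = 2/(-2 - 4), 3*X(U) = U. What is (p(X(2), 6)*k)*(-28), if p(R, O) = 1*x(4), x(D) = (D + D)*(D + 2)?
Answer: 4480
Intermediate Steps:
X(U) = U/3
x(D) = 2*D*(2 + D) (x(D) = (2*D)*(2 + D) = 2*D*(2 + D))
k = -10/3 (k = -3 + 2/(-2 - 4) = -3 + 2/(-6) = -3 + 2*(-⅙) = -3 - ⅓ = -10/3 ≈ -3.3333)
p(R, O) = 48 (p(R, O) = 1*(2*4*(2 + 4)) = 1*(2*4*6) = 1*48 = 48)
(p(X(2), 6)*k)*(-28) = (48*(-10/3))*(-28) = -160*(-28) = 4480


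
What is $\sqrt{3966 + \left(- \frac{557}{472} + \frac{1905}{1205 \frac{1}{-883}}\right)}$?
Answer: $\frac{\sqrt{8309997060082}}{56876} \approx 50.684$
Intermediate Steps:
$\sqrt{3966 + \left(- \frac{557}{472} + \frac{1905}{1205 \frac{1}{-883}}\right)} = \sqrt{3966 + \left(\left(-557\right) \frac{1}{472} + \frac{1905}{1205 \left(- \frac{1}{883}\right)}\right)} = \sqrt{3966 + \left(- \frac{557}{472} + \frac{1905}{- \frac{1205}{883}}\right)} = \sqrt{3966 + \left(- \frac{557}{472} + 1905 \left(- \frac{883}{1205}\right)\right)} = \sqrt{3966 - \frac{158925893}{113752}} = \sqrt{\frac{292214539}{113752}} = \frac{\sqrt{8309997060082}}{56876}$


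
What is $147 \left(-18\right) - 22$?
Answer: $-2668$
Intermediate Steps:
$147 \left(-18\right) - 22 = -2646 - 22 = -2668$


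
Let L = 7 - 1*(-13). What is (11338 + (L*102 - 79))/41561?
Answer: 1023/3197 ≈ 0.31999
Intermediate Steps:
L = 20 (L = 7 + 13 = 20)
(11338 + (L*102 - 79))/41561 = (11338 + (20*102 - 79))/41561 = (11338 + (2040 - 79))*(1/41561) = (11338 + 1961)*(1/41561) = 13299*(1/41561) = 1023/3197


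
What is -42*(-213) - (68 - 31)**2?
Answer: 7577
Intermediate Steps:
-42*(-213) - (68 - 31)**2 = 8946 - 1*37**2 = 8946 - 1*1369 = 8946 - 1369 = 7577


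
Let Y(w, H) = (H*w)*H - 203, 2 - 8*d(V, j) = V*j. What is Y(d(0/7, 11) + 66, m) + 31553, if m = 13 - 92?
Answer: 1779265/4 ≈ 4.4482e+5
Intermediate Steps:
d(V, j) = ¼ - V*j/8
m = -79
Y(w, H) = -203 + w*H² (Y(w, H) = w*H² - 203 = -203 + w*H²)
Y(d(0/7, 11) + 66, m) + 31553 = (-203 + ((¼ - ⅛*0/7*11) + 66)*(-79)²) + 31553 = (-203 + ((¼ - ⅛*0*(⅐)*11) + 66)*6241) + 31553 = (-203 + ((¼ - ⅛*0*11) + 66)*6241) + 31553 = (-203 + ((¼ + 0) + 66)*6241) + 31553 = (-203 + (¼ + 66)*6241) + 31553 = (-203 + (265/4)*6241) + 31553 = (-203 + 1653865/4) + 31553 = 1653053/4 + 31553 = 1779265/4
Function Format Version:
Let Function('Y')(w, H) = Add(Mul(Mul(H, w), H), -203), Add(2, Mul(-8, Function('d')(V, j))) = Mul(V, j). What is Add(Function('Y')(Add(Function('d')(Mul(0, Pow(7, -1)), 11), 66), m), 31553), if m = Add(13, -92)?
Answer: Rational(1779265, 4) ≈ 4.4482e+5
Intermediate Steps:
Function('d')(V, j) = Add(Rational(1, 4), Mul(Rational(-1, 8), V, j)) (Function('d')(V, j) = Add(Rational(1, 4), Mul(Rational(-1, 8), Mul(V, j))) = Add(Rational(1, 4), Mul(Rational(-1, 8), V, j)))
m = -79
Function('Y')(w, H) = Add(-203, Mul(w, Pow(H, 2))) (Function('Y')(w, H) = Add(Mul(w, Pow(H, 2)), -203) = Add(-203, Mul(w, Pow(H, 2))))
Add(Function('Y')(Add(Function('d')(Mul(0, Pow(7, -1)), 11), 66), m), 31553) = Add(Add(-203, Mul(Add(Add(Rational(1, 4), Mul(Rational(-1, 8), Mul(0, Pow(7, -1)), 11)), 66), Pow(-79, 2))), 31553) = Add(Add(-203, Mul(Add(Add(Rational(1, 4), Mul(Rational(-1, 8), Mul(0, Rational(1, 7)), 11)), 66), 6241)), 31553) = Add(Add(-203, Mul(Add(Add(Rational(1, 4), Mul(Rational(-1, 8), 0, 11)), 66), 6241)), 31553) = Add(Add(-203, Mul(Add(Add(Rational(1, 4), 0), 66), 6241)), 31553) = Add(Add(-203, Mul(Add(Rational(1, 4), 66), 6241)), 31553) = Add(Add(-203, Mul(Rational(265, 4), 6241)), 31553) = Add(Add(-203, Rational(1653865, 4)), 31553) = Add(Rational(1653053, 4), 31553) = Rational(1779265, 4)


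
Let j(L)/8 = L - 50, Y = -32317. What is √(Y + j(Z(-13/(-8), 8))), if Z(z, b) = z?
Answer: 8*I*√511 ≈ 180.84*I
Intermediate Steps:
j(L) = -400 + 8*L (j(L) = 8*(L - 50) = 8*(-50 + L) = -400 + 8*L)
√(Y + j(Z(-13/(-8), 8))) = √(-32317 + (-400 + 8*(-13/(-8)))) = √(-32317 + (-400 + 8*(-13*(-⅛)))) = √(-32317 + (-400 + 8*(13/8))) = √(-32317 + (-400 + 13)) = √(-32317 - 387) = √(-32704) = 8*I*√511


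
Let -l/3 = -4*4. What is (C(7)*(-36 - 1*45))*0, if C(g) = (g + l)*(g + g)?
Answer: 0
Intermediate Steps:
l = 48 (l = -(-12)*4 = -3*(-16) = 48)
C(g) = 2*g*(48 + g) (C(g) = (g + 48)*(g + g) = (48 + g)*(2*g) = 2*g*(48 + g))
(C(7)*(-36 - 1*45))*0 = ((2*7*(48 + 7))*(-36 - 1*45))*0 = ((2*7*55)*(-36 - 45))*0 = (770*(-81))*0 = -62370*0 = 0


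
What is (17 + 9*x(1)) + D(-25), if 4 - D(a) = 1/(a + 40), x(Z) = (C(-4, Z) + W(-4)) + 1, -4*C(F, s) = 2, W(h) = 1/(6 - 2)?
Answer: 1661/60 ≈ 27.683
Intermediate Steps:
W(h) = ¼ (W(h) = 1/4 = ¼)
C(F, s) = -½ (C(F, s) = -¼*2 = -½)
x(Z) = ¾ (x(Z) = (-½ + ¼) + 1 = -¼ + 1 = ¾)
D(a) = 4 - 1/(40 + a) (D(a) = 4 - 1/(a + 40) = 4 - 1/(40 + a))
(17 + 9*x(1)) + D(-25) = (17 + 9*(¾)) + (159 + 4*(-25))/(40 - 25) = (17 + 27/4) + (159 - 100)/15 = 95/4 + (1/15)*59 = 95/4 + 59/15 = 1661/60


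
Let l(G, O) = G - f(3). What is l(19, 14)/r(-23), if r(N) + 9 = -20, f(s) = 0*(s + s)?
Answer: -19/29 ≈ -0.65517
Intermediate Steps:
f(s) = 0 (f(s) = 0*(2*s) = 0)
l(G, O) = G (l(G, O) = G - 1*0 = G + 0 = G)
r(N) = -29 (r(N) = -9 - 20 = -29)
l(19, 14)/r(-23) = 19/(-29) = 19*(-1/29) = -19/29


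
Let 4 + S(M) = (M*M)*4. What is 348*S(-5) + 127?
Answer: 33535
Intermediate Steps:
S(M) = -4 + 4*M² (S(M) = -4 + (M*M)*4 = -4 + M²*4 = -4 + 4*M²)
348*S(-5) + 127 = 348*(-4 + 4*(-5)²) + 127 = 348*(-4 + 4*25) + 127 = 348*(-4 + 100) + 127 = 348*96 + 127 = 33408 + 127 = 33535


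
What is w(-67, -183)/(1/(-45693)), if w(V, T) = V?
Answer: 3061431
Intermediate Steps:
w(-67, -183)/(1/(-45693)) = -67/(1/(-45693)) = -67/(-1/45693) = -67*(-45693) = 3061431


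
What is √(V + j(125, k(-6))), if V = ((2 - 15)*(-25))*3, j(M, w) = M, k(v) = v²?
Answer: 10*√11 ≈ 33.166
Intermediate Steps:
V = 975 (V = -13*(-25)*3 = 325*3 = 975)
√(V + j(125, k(-6))) = √(975 + 125) = √1100 = 10*√11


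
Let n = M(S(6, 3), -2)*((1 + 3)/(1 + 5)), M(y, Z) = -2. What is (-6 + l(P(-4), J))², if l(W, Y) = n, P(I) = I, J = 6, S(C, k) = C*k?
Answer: 484/9 ≈ 53.778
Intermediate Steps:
n = -4/3 (n = -2*(1 + 3)/(1 + 5) = -8/6 = -2*⅔ = -4/3 ≈ -1.3333)
l(W, Y) = -4/3
(-6 + l(P(-4), J))² = (-6 - 4/3)² = (-22/3)² = 484/9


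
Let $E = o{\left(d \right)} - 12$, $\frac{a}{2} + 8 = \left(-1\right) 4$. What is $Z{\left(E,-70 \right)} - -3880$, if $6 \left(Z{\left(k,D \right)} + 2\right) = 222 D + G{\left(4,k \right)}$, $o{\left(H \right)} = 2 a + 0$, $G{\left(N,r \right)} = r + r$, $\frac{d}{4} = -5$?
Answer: $1268$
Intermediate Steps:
$d = -20$ ($d = 4 \left(-5\right) = -20$)
$a = -24$ ($a = -16 + 2 \left(\left(-1\right) 4\right) = -16 + 2 \left(-4\right) = -16 - 8 = -24$)
$G{\left(N,r \right)} = 2 r$
$o{\left(H \right)} = -48$ ($o{\left(H \right)} = 2 \left(-24\right) + 0 = -48 + 0 = -48$)
$E = -60$ ($E = -48 - 12 = -60$)
$Z{\left(k,D \right)} = -2 + 37 D + \frac{k}{3}$ ($Z{\left(k,D \right)} = -2 + \frac{222 D + 2 k}{6} = -2 + \frac{2 k + 222 D}{6} = -2 + \left(37 D + \frac{k}{3}\right) = -2 + 37 D + \frac{k}{3}$)
$Z{\left(E,-70 \right)} - -3880 = \left(-2 + 37 \left(-70\right) + \frac{1}{3} \left(-60\right)\right) - -3880 = \left(-2 - 2590 - 20\right) + 3880 = -2612 + 3880 = 1268$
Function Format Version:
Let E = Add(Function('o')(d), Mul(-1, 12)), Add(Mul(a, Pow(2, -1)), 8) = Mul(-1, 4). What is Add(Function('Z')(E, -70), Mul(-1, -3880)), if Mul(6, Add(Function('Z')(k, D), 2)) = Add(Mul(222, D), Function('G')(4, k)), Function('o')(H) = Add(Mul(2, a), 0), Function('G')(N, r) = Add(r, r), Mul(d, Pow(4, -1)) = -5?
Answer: 1268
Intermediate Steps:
d = -20 (d = Mul(4, -5) = -20)
a = -24 (a = Add(-16, Mul(2, Mul(-1, 4))) = Add(-16, Mul(2, -4)) = Add(-16, -8) = -24)
Function('G')(N, r) = Mul(2, r)
Function('o')(H) = -48 (Function('o')(H) = Add(Mul(2, -24), 0) = Add(-48, 0) = -48)
E = -60 (E = Add(-48, Mul(-1, 12)) = Add(-48, -12) = -60)
Function('Z')(k, D) = Add(-2, Mul(37, D), Mul(Rational(1, 3), k)) (Function('Z')(k, D) = Add(-2, Mul(Rational(1, 6), Add(Mul(222, D), Mul(2, k)))) = Add(-2, Mul(Rational(1, 6), Add(Mul(2, k), Mul(222, D)))) = Add(-2, Add(Mul(37, D), Mul(Rational(1, 3), k))) = Add(-2, Mul(37, D), Mul(Rational(1, 3), k)))
Add(Function('Z')(E, -70), Mul(-1, -3880)) = Add(Add(-2, Mul(37, -70), Mul(Rational(1, 3), -60)), Mul(-1, -3880)) = Add(Add(-2, -2590, -20), 3880) = Add(-2612, 3880) = 1268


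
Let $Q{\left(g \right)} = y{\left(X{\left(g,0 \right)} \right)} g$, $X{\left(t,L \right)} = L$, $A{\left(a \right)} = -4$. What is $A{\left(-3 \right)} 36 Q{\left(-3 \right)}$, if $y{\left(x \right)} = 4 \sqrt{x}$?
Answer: $0$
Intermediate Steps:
$Q{\left(g \right)} = 0$ ($Q{\left(g \right)} = 4 \sqrt{0} g = 4 \cdot 0 g = 0 g = 0$)
$A{\left(-3 \right)} 36 Q{\left(-3 \right)} = \left(-4\right) 36 \cdot 0 = \left(-144\right) 0 = 0$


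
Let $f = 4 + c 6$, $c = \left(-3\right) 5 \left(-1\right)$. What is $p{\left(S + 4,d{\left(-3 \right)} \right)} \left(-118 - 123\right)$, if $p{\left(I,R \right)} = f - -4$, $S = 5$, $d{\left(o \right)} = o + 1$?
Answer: $-23618$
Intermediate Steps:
$d{\left(o \right)} = 1 + o$
$c = 15$ ($c = \left(-15\right) \left(-1\right) = 15$)
$f = 94$ ($f = 4 + 15 \cdot 6 = 4 + 90 = 94$)
$p{\left(I,R \right)} = 98$ ($p{\left(I,R \right)} = 94 - -4 = 94 + 4 = 98$)
$p{\left(S + 4,d{\left(-3 \right)} \right)} \left(-118 - 123\right) = 98 \left(-118 - 123\right) = 98 \left(-241\right) = -23618$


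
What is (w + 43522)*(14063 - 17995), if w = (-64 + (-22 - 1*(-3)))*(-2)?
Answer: -171781216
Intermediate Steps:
w = 166 (w = (-64 + (-22 + 3))*(-2) = (-64 - 19)*(-2) = -83*(-2) = 166)
(w + 43522)*(14063 - 17995) = (166 + 43522)*(14063 - 17995) = 43688*(-3932) = -171781216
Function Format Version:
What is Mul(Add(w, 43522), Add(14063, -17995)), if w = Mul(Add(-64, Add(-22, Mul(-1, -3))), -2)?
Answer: -171781216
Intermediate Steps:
w = 166 (w = Mul(Add(-64, Add(-22, 3)), -2) = Mul(Add(-64, -19), -2) = Mul(-83, -2) = 166)
Mul(Add(w, 43522), Add(14063, -17995)) = Mul(Add(166, 43522), Add(14063, -17995)) = Mul(43688, -3932) = -171781216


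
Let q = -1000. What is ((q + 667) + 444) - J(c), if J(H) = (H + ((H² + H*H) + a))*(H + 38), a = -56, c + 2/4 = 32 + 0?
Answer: -136109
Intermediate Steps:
c = 63/2 (c = -½ + (32 + 0) = -½ + 32 = 63/2 ≈ 31.500)
J(H) = (38 + H)*(-56 + H + 2*H²) (J(H) = (H + ((H² + H*H) - 56))*(H + 38) = (H + ((H² + H²) - 56))*(38 + H) = (H + (2*H² - 56))*(38 + H) = (H + (-56 + 2*H²))*(38 + H) = (-56 + H + 2*H²)*(38 + H) = (38 + H)*(-56 + H + 2*H²))
((q + 667) + 444) - J(c) = ((-1000 + 667) + 444) - (-2128 - 18*63/2 + 2*(63/2)³ + 77*(63/2)²) = (-333 + 444) - (-2128 - 567 + 2*(250047/8) + 77*(3969/4)) = 111 - (-2128 - 567 + 250047/4 + 305613/4) = 111 - 1*136220 = 111 - 136220 = -136109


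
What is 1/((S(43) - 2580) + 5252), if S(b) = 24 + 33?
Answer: 1/2729 ≈ 0.00036643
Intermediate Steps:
S(b) = 57
1/((S(43) - 2580) + 5252) = 1/((57 - 2580) + 5252) = 1/(-2523 + 5252) = 1/2729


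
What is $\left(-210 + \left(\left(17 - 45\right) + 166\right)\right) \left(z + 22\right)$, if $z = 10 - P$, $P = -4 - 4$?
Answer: $-2880$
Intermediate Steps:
$P = -8$
$z = 18$ ($z = 10 - -8 = 10 + 8 = 18$)
$\left(-210 + \left(\left(17 - 45\right) + 166\right)\right) \left(z + 22\right) = \left(-210 + \left(\left(17 - 45\right) + 166\right)\right) \left(18 + 22\right) = \left(-210 + \left(-28 + 166\right)\right) 40 = \left(-210 + 138\right) 40 = \left(-72\right) 40 = -2880$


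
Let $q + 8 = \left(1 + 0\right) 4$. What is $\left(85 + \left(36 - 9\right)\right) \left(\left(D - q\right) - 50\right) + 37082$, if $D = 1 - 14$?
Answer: $30474$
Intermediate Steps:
$D = -13$
$q = -4$ ($q = -8 + \left(1 + 0\right) 4 = -8 + 1 \cdot 4 = -8 + 4 = -4$)
$\left(85 + \left(36 - 9\right)\right) \left(\left(D - q\right) - 50\right) + 37082 = \left(85 + \left(36 - 9\right)\right) \left(\left(-13 - -4\right) - 50\right) + 37082 = \left(85 + 27\right) \left(\left(-13 + 4\right) - 50\right) + 37082 = 112 \left(-9 - 50\right) + 37082 = 112 \left(-59\right) + 37082 = -6608 + 37082 = 30474$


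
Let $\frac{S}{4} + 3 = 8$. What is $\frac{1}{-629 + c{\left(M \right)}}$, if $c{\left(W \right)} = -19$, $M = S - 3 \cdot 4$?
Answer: $- \frac{1}{648} \approx -0.0015432$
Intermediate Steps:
$S = 20$ ($S = -12 + 4 \cdot 8 = -12 + 32 = 20$)
$M = 8$ ($M = 20 - 3 \cdot 4 = 20 - 12 = 8$)
$\frac{1}{-629 + c{\left(M \right)}} = \frac{1}{-629 - 19} = \frac{1}{-648} = - \frac{1}{648}$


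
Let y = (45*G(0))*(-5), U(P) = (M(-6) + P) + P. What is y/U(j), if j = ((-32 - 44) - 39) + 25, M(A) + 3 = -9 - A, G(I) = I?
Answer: 0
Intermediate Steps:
M(A) = -12 - A (M(A) = -3 + (-9 - A) = -12 - A)
j = -90 (j = (-76 - 39) + 25 = -115 + 25 = -90)
U(P) = -6 + 2*P (U(P) = ((-12 - 1*(-6)) + P) + P = ((-12 + 6) + P) + P = (-6 + P) + P = -6 + 2*P)
y = 0 (y = (45*0)*(-5) = 0*(-5) = 0)
y/U(j) = 0/(-6 + 2*(-90)) = 0/(-6 - 180) = 0/(-186) = 0*(-1/186) = 0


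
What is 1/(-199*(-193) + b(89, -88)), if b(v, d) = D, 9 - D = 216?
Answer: 1/38200 ≈ 2.6178e-5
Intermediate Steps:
D = -207 (D = 9 - 1*216 = 9 - 216 = -207)
b(v, d) = -207
1/(-199*(-193) + b(89, -88)) = 1/(-199*(-193) - 207) = 1/(38407 - 207) = 1/38200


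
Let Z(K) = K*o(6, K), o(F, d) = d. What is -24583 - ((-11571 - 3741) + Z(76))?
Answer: -15047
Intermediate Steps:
Z(K) = K² (Z(K) = K*K = K²)
-24583 - ((-11571 - 3741) + Z(76)) = -24583 - ((-11571 - 3741) + 76²) = -24583 - (-15312 + 5776) = -24583 - 1*(-9536) = -24583 + 9536 = -15047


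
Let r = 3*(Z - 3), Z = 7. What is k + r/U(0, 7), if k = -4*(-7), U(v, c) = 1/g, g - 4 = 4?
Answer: 124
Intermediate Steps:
g = 8 (g = 4 + 4 = 8)
r = 12 (r = 3*(7 - 3) = 3*4 = 12)
U(v, c) = ⅛ (U(v, c) = 1/8 = ⅛)
k = 28
k + r/U(0, 7) = 28 + 12/(⅛) = 28 + 8*12 = 28 + 96 = 124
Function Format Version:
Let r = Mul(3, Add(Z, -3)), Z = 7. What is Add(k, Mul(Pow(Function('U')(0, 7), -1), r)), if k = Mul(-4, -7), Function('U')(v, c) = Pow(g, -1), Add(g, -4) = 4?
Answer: 124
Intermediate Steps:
g = 8 (g = Add(4, 4) = 8)
r = 12 (r = Mul(3, Add(7, -3)) = Mul(3, 4) = 12)
Function('U')(v, c) = Rational(1, 8) (Function('U')(v, c) = Pow(8, -1) = Rational(1, 8))
k = 28
Add(k, Mul(Pow(Function('U')(0, 7), -1), r)) = Add(28, Mul(Pow(Rational(1, 8), -1), 12)) = Add(28, Mul(8, 12)) = Add(28, 96) = 124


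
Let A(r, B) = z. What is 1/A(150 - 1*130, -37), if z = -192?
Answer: -1/192 ≈ -0.0052083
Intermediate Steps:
A(r, B) = -192
1/A(150 - 1*130, -37) = 1/(-192) = -1/192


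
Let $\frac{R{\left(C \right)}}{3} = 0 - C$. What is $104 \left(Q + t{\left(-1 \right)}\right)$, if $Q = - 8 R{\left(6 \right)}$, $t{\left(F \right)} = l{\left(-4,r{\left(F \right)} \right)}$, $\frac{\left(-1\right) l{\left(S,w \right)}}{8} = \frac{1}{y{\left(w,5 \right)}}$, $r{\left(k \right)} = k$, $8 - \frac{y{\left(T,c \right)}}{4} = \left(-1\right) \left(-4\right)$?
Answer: $14924$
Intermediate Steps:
$R{\left(C \right)} = - 3 C$ ($R{\left(C \right)} = 3 \left(0 - C\right) = 3 \left(- C\right) = - 3 C$)
$y{\left(T,c \right)} = 16$ ($y{\left(T,c \right)} = 32 - 4 \left(\left(-1\right) \left(-4\right)\right) = 32 - 16 = 16$)
$l{\left(S,w \right)} = - \frac{1}{2}$ ($l{\left(S,w \right)} = - \frac{8}{16} = \left(-8\right) \frac{1}{16} = - \frac{1}{2}$)
$t{\left(F \right)} = - \frac{1}{2}$
$Q = 144$ ($Q = - 8 \left(\left(-3\right) 6\right) = \left(-8\right) \left(-18\right) = 144$)
$104 \left(Q + t{\left(-1 \right)}\right) = 104 \left(144 - \frac{1}{2}\right) = 104 \cdot \frac{287}{2} = 14924$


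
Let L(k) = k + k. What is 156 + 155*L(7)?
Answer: 2326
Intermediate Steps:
L(k) = 2*k
156 + 155*L(7) = 156 + 155*(2*7) = 156 + 155*14 = 156 + 2170 = 2326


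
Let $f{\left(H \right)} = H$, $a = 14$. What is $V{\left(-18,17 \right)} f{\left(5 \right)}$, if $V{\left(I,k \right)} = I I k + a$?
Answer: $27610$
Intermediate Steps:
$V{\left(I,k \right)} = 14 + k I^{2}$ ($V{\left(I,k \right)} = I I k + 14 = I^{2} k + 14 = k I^{2} + 14 = 14 + k I^{2}$)
$V{\left(-18,17 \right)} f{\left(5 \right)} = \left(14 + 17 \left(-18\right)^{2}\right) 5 = \left(14 + 17 \cdot 324\right) 5 = \left(14 + 5508\right) 5 = 5522 \cdot 5 = 27610$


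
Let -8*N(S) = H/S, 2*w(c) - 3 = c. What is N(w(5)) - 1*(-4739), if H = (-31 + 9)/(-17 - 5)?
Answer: 151647/32 ≈ 4739.0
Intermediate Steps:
w(c) = 3/2 + c/2
H = 1 (H = -22/(-22) = -22*(-1/22) = 1)
N(S) = -1/(8*S)
N(w(5)) - 1*(-4739) = -1/(8*(3/2 + (1/2)*5)) - 1*(-4739) = -1/(8*(3/2 + 5/2)) + 4739 = -1/8/4 + 4739 = -1/8*1/4 + 4739 = -1/32 + 4739 = 151647/32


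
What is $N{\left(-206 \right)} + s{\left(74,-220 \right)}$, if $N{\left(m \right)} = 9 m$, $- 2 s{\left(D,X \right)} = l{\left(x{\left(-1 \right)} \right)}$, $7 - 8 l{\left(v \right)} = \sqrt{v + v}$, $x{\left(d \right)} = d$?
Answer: $- \frac{29671}{16} + \frac{i \sqrt{2}}{16} \approx -1854.4 + 0.088388 i$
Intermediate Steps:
$l{\left(v \right)} = \frac{7}{8} - \frac{\sqrt{2} \sqrt{v}}{8}$ ($l{\left(v \right)} = \frac{7}{8} - \frac{\sqrt{v + v}}{8} = \frac{7}{8} - \frac{\sqrt{2 v}}{8} = \frac{7}{8} - \frac{\sqrt{2} \sqrt{v}}{8}$)
$s{\left(D,X \right)} = - \frac{7}{16} + \frac{i \sqrt{2}}{16}$ ($s{\left(D,X \right)} = - \frac{\frac{7}{8} - \frac{\sqrt{2} \sqrt{-1}}{8}}{2} = - \frac{\frac{7}{8} - \frac{\sqrt{2} i}{8}}{2} = - \frac{\frac{7}{8} - \frac{i \sqrt{2}}{8}}{2} = - \frac{7}{16} + \frac{i \sqrt{2}}{16}$)
$N{\left(-206 \right)} + s{\left(74,-220 \right)} = 9 \left(-206\right) - \left(\frac{7}{16} - \frac{i \sqrt{2}}{16}\right) = -1854 - \left(\frac{7}{16} - \frac{i \sqrt{2}}{16}\right) = - \frac{29671}{16} + \frac{i \sqrt{2}}{16}$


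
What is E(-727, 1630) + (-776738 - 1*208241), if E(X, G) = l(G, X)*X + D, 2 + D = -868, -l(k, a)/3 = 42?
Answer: -894247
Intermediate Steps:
l(k, a) = -126 (l(k, a) = -3*42 = -126)
D = -870 (D = -2 - 868 = -870)
E(X, G) = -870 - 126*X (E(X, G) = -126*X - 870 = -870 - 126*X)
E(-727, 1630) + (-776738 - 1*208241) = (-870 - 126*(-727)) + (-776738 - 1*208241) = (-870 + 91602) + (-776738 - 208241) = 90732 - 984979 = -894247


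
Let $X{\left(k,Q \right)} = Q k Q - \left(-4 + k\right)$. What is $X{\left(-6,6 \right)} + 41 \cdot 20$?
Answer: $614$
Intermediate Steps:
$X{\left(k,Q \right)} = 4 - k + k Q^{2}$ ($X{\left(k,Q \right)} = k Q^{2} - \left(-4 + k\right) = 4 - k + k Q^{2}$)
$X{\left(-6,6 \right)} + 41 \cdot 20 = \left(4 - -6 - 6 \cdot 6^{2}\right) + 41 \cdot 20 = \left(4 + 6 - 216\right) + 820 = -206 + 820 = 614$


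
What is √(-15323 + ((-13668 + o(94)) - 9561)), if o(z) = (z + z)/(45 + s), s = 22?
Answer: 2*I*√43261833/67 ≈ 196.34*I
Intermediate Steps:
o(z) = 2*z/67 (o(z) = (z + z)/(45 + 22) = (2*z)/67 = (2*z)*(1/67) = 2*z/67)
√(-15323 + ((-13668 + o(94)) - 9561)) = √(-15323 + ((-13668 + (2/67)*94) - 9561)) = √(-15323 + ((-13668 + 188/67) - 9561)) = √(-15323 + (-915568/67 - 9561)) = √(-15323 - 1556155/67) = √(-2582796/67) = 2*I*√43261833/67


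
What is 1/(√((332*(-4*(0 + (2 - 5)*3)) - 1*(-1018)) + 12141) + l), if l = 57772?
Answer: 57772/3337578873 - √25111/3337578873 ≈ 1.7262e-5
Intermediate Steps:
1/(√((332*(-4*(0 + (2 - 5)*3)) - 1*(-1018)) + 12141) + l) = 1/(√((332*(-4*(0 + (2 - 5)*3)) - 1*(-1018)) + 12141) + 57772) = 1/(√((332*(-4*(0 - 3*3)) + 1018) + 12141) + 57772) = 1/(√((332*(-4*(0 - 9)) + 1018) + 12141) + 57772) = 1/(√((332*(-4*(-9)) + 1018) + 12141) + 57772) = 1/(√((332*36 + 1018) + 12141) + 57772) = 1/(√((11952 + 1018) + 12141) + 57772) = 1/(√(12970 + 12141) + 57772) = 1/(√25111 + 57772) = 1/(57772 + √25111)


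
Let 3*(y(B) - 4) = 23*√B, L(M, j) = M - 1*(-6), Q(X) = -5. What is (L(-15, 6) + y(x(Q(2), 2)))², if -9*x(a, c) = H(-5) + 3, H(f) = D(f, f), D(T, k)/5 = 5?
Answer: (45 - 46*I*√7)²/81 ≈ -157.86 - 135.23*I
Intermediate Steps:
D(T, k) = 25 (D(T, k) = 5*5 = 25)
H(f) = 25
x(a, c) = -28/9 (x(a, c) = -(25 + 3)/9 = -⅑*28 = -28/9)
L(M, j) = 6 + M (L(M, j) = M + 6 = 6 + M)
y(B) = 4 + 23*√B/3 (y(B) = 4 + (23*√B)/3 = 4 + 23*√B/3)
(L(-15, 6) + y(x(Q(2), 2)))² = ((6 - 15) + (4 + 23*√(-28/9)/3))² = (-9 + (4 + 23*(2*I*√7/3)/3))² = (-9 + (4 + 46*I*√7/9))² = (-5 + 46*I*√7/9)²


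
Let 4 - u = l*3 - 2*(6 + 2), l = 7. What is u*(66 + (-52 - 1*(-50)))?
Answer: -64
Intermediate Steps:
u = -1 (u = 4 - (7*3 - 2*(6 + 2)) = 4 - (21 - 2*8) = 4 - (21 - 16) = 4 - 1*5 = 4 - 5 = -1)
u*(66 + (-52 - 1*(-50))) = -(66 + (-52 - 1*(-50))) = -(66 + (-52 + 50)) = -(66 - 2) = -1*64 = -64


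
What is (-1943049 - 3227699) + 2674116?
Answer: -2496632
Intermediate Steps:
(-1943049 - 3227699) + 2674116 = -5170748 + 2674116 = -2496632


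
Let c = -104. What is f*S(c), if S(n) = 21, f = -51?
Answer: -1071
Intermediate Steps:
f*S(c) = -51*21 = -1071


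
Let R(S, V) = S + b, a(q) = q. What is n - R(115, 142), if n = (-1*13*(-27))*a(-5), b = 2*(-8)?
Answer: -1854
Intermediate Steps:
b = -16
R(S, V) = -16 + S (R(S, V) = S - 16 = -16 + S)
n = -1755 (n = (-1*13*(-27))*(-5) = -13*(-27)*(-5) = 351*(-5) = -1755)
n - R(115, 142) = -1755 - (-16 + 115) = -1755 - 1*99 = -1755 - 99 = -1854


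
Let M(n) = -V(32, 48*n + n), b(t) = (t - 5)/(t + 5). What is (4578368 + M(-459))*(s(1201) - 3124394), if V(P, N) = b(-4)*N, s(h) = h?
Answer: -13666933285157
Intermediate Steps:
b(t) = (-5 + t)/(5 + t)
V(P, N) = -9*N (V(P, N) = ((-5 - 4)/(5 - 4))*N = (-9/1)*N = (1*(-9))*N = -9*N)
M(n) = 441*n (M(n) = -(-9)*(48*n + n) = -(-9)*49*n = -(-441)*n = 441*n)
(4578368 + M(-459))*(s(1201) - 3124394) = (4578368 + 441*(-459))*(1201 - 3124394) = (4578368 - 202419)*(-3123193) = 4375949*(-3123193) = -13666933285157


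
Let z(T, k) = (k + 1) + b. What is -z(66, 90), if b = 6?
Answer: -97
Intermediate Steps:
z(T, k) = 7 + k (z(T, k) = (k + 1) + 6 = (1 + k) + 6 = 7 + k)
-z(66, 90) = -(7 + 90) = -1*97 = -97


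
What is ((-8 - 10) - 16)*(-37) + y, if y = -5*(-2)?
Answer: 1268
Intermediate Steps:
y = 10
((-8 - 10) - 16)*(-37) + y = ((-8 - 10) - 16)*(-37) + 10 = (-18 - 16)*(-37) + 10 = -34*(-37) + 10 = 1258 + 10 = 1268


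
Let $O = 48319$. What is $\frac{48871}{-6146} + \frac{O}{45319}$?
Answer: $- \frac{1917816275}{278530574} \approx -6.8855$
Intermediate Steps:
$\frac{48871}{-6146} + \frac{O}{45319} = \frac{48871}{-6146} + \frac{48319}{45319} = 48871 \left(- \frac{1}{6146}\right) + 48319 \cdot \frac{1}{45319} = - \frac{48871}{6146} + \frac{48319}{45319} = - \frac{1917816275}{278530574}$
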